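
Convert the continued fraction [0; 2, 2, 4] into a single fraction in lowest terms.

a_0 = 0: 0/1
a_1 = 2: 1/2
a_2 = 2: 2/5
a_3 = 4: 9/22

9/22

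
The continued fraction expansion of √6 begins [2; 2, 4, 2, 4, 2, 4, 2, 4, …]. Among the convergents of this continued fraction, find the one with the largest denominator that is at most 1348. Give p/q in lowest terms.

2158/881

List convergents until the denominator exceeds the bound:
a_0 = 2: 2/1  (≤ bound)
a_1 = 2: 5/2  (≤ bound)
a_2 = 4: 22/9  (≤ bound)
a_3 = 2: 49/20  (≤ bound)
a_4 = 4: 218/89  (≤ bound)
a_5 = 2: 485/198  (≤ bound)
a_6 = 4: 2158/881  (≤ bound)
a_7 = 2: 4801/1960  (> 1348, stop)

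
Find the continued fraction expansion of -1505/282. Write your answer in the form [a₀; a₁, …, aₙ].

Run the Euclidean algorithm, recording each quotient:
-1505 ÷ 282 → quotient -6, remainder 187
282 ÷ 187 → quotient 1, remainder 95
187 ÷ 95 → quotient 1, remainder 92
95 ÷ 92 → quotient 1, remainder 3
92 ÷ 3 → quotient 30, remainder 2
3 ÷ 2 → quotient 1, remainder 1
2 ÷ 1 → quotient 2, remainder 0

[-6; 1, 1, 1, 30, 1, 2]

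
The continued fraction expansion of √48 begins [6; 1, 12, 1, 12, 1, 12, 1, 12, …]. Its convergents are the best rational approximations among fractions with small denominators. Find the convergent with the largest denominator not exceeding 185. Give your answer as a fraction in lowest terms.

1254/181

a_0 = 6: 6/1  (≤ bound)
a_1 = 1: 7/1  (≤ bound)
a_2 = 12: 90/13  (≤ bound)
a_3 = 1: 97/14  (≤ bound)
a_4 = 12: 1254/181  (≤ bound)
a_5 = 1: 1351/195  (> 185, stop)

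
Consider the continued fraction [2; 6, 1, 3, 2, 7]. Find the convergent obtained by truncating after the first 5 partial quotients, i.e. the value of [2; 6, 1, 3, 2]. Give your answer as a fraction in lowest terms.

Use the convergent recurrence hₖ = aₖ·hₖ₋₁ + hₖ₋₂ (and likewise for the denominators kₖ):
a_0 = 2: 2/1
a_1 = 6: 13/6
a_2 = 1: 15/7
a_3 = 3: 58/27
a_4 = 2: 131/61

131/61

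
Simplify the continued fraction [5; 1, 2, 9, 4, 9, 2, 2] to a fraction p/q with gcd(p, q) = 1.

Start with 2.
2 + 1/(2/1) = 2 + 1/2 = 5/2
9 + 1/(5/2) = 9 + 2/5 = 47/5
4 + 1/(47/5) = 4 + 5/47 = 193/47
9 + 1/(193/47) = 9 + 47/193 = 1784/193
2 + 1/(1784/193) = 2 + 193/1784 = 3761/1784
1 + 1/(3761/1784) = 1 + 1784/3761 = 5545/3761
5 + 1/(5545/3761) = 5 + 3761/5545 = 31486/5545

31486/5545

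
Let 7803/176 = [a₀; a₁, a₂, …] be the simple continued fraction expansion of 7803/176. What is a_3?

7803 = 44·176 + 59, so a_0 = 44
176 = 2·59 + 58, so a_1 = 2
59 = 1·58 + 1, so a_2 = 1
58 = 58·1 + 0, so a_3 = 58

58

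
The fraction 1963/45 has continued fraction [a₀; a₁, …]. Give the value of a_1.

1

Apply division with remainder until the remainder is 0:
⌊1963/45⌋ = 43, remainder 28
⌊45/28⌋ = 1, remainder 17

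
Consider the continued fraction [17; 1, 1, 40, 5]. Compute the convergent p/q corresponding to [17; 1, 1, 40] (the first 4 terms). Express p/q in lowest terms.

a_0 = 17: 17/1
a_1 = 1: 18/1
a_2 = 1: 35/2
a_3 = 40: 1418/81

1418/81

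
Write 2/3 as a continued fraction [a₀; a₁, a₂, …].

2 ÷ 3 → quotient 0, remainder 2
3 ÷ 2 → quotient 1, remainder 1
2 ÷ 1 → quotient 2, remainder 0

[0; 1, 2]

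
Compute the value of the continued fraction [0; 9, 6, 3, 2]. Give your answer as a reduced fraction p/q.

44/403

a_0 = 0: 0/1
a_1 = 9: 1/9
a_2 = 6: 6/55
a_3 = 3: 19/174
a_4 = 2: 44/403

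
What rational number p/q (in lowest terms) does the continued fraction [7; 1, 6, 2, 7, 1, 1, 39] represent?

74319/9448

Start with 39.
1 + 1/(39/1) = 1 + 1/39 = 40/39
1 + 1/(40/39) = 1 + 39/40 = 79/40
7 + 1/(79/40) = 7 + 40/79 = 593/79
2 + 1/(593/79) = 2 + 79/593 = 1265/593
6 + 1/(1265/593) = 6 + 593/1265 = 8183/1265
1 + 1/(8183/1265) = 1 + 1265/8183 = 9448/8183
7 + 1/(9448/8183) = 7 + 8183/9448 = 74319/9448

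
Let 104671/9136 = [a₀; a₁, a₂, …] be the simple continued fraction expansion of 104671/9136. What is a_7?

Repeatedly divide and take the remainder:
104671 = 11·9136 + 4175, so a_0 = 11
9136 = 2·4175 + 786, so a_1 = 2
4175 = 5·786 + 245, so a_2 = 5
786 = 3·245 + 51, so a_3 = 3
245 = 4·51 + 41, so a_4 = 4
51 = 1·41 + 10, so a_5 = 1
41 = 4·10 + 1, so a_6 = 4
10 = 10·1 + 0, so a_7 = 10

10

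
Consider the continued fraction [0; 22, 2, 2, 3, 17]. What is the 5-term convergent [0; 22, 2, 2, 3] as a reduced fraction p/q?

Starting at the tail and folding back:
Start with 3.
2 + 1/(3/1) = 2 + 1/3 = 7/3
2 + 1/(7/3) = 2 + 3/7 = 17/7
22 + 1/(17/7) = 22 + 7/17 = 381/17
0 + 1/(381/17) = 0 + 17/381 = 17/381

17/381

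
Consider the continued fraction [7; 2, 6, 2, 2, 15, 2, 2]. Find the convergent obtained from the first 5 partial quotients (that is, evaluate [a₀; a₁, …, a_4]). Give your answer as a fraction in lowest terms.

515/69

Compute successive convergents:
a_0 = 7: 7/1
a_1 = 2: 15/2
a_2 = 6: 97/13
a_3 = 2: 209/28
a_4 = 2: 515/69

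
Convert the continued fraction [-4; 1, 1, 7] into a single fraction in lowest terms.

-52/15

a_0 = -4: -4/1
a_1 = 1: -3/1
a_2 = 1: -7/2
a_3 = 7: -52/15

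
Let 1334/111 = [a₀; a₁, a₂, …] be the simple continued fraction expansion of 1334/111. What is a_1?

1334 = 12·111 + 2, so a_0 = 12
111 = 55·2 + 1, so a_1 = 55

55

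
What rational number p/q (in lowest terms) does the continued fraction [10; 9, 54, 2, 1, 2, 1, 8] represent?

475889/47067

a_0 = 10: 10/1
a_1 = 9: 91/9
a_2 = 54: 4924/487
a_3 = 2: 9939/983
a_4 = 1: 14863/1470
a_5 = 2: 39665/3923
a_6 = 1: 54528/5393
a_7 = 8: 475889/47067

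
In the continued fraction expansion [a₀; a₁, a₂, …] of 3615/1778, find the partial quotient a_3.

2

⌊3615/1778⌋ = 2, remainder 59
⌊1778/59⌋ = 30, remainder 8
⌊59/8⌋ = 7, remainder 3
⌊8/3⌋ = 2, remainder 2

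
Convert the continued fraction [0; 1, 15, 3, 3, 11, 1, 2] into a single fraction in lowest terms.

a_0 = 0: 0/1
a_1 = 1: 1/1
a_2 = 15: 15/16
a_3 = 3: 46/49
a_4 = 3: 153/163
a_5 = 11: 1729/1842
a_6 = 1: 1882/2005
a_7 = 2: 5493/5852

5493/5852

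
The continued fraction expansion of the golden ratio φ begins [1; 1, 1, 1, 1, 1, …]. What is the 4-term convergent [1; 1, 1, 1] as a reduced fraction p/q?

5/3

Start with 1.
1 + 1/(1/1) = 1 + 1/1 = 2/1
1 + 1/(2/1) = 1 + 1/2 = 3/2
1 + 1/(3/2) = 1 + 2/3 = 5/3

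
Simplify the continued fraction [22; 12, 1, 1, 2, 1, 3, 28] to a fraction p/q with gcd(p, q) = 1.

204103/9244

Starting at the tail and folding back:
Start with 28.
3 + 1/(28/1) = 3 + 1/28 = 85/28
1 + 1/(85/28) = 1 + 28/85 = 113/85
2 + 1/(113/85) = 2 + 85/113 = 311/113
1 + 1/(311/113) = 1 + 113/311 = 424/311
1 + 1/(424/311) = 1 + 311/424 = 735/424
12 + 1/(735/424) = 12 + 424/735 = 9244/735
22 + 1/(9244/735) = 22 + 735/9244 = 204103/9244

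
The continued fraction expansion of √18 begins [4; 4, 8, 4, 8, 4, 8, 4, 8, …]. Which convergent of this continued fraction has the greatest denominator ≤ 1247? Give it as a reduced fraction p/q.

4756/1121

a_0 = 4: 4/1  (≤ bound)
a_1 = 4: 17/4  (≤ bound)
a_2 = 8: 140/33  (≤ bound)
a_3 = 4: 577/136  (≤ bound)
a_4 = 8: 4756/1121  (≤ bound)
a_5 = 4: 19601/4620  (> 1247, stop)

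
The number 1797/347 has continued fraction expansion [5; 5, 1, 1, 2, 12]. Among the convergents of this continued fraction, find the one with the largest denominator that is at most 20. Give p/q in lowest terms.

a_0 = 5: 5/1  (≤ bound)
a_1 = 5: 26/5  (≤ bound)
a_2 = 1: 31/6  (≤ bound)
a_3 = 1: 57/11  (≤ bound)
a_4 = 2: 145/28  (> 20, stop)

57/11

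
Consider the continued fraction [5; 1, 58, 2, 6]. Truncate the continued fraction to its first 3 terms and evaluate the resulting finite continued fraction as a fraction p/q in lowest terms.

a_0 = 5: 5/1
a_1 = 1: 6/1
a_2 = 58: 353/59

353/59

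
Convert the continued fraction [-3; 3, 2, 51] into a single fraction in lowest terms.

-977/360

Build up convergents one term at a time:
a_0 = -3: -3/1
a_1 = 3: -8/3
a_2 = 2: -19/7
a_3 = 51: -977/360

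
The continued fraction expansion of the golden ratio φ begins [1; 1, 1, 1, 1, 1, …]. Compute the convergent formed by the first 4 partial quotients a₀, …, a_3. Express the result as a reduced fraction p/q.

a_0 = 1: 1/1
a_1 = 1: 2/1
a_2 = 1: 3/2
a_3 = 1: 5/3

5/3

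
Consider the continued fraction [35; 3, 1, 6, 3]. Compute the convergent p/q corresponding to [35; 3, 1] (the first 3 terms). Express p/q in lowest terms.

141/4

a_0 = 35: 35/1
a_1 = 3: 106/3
a_2 = 1: 141/4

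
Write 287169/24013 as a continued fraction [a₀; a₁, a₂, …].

[11; 1, 23, 3, 27, 12]

287169 ÷ 24013 → quotient 11, remainder 23026
24013 ÷ 23026 → quotient 1, remainder 987
23026 ÷ 987 → quotient 23, remainder 325
987 ÷ 325 → quotient 3, remainder 12
325 ÷ 12 → quotient 27, remainder 1
12 ÷ 1 → quotient 12, remainder 0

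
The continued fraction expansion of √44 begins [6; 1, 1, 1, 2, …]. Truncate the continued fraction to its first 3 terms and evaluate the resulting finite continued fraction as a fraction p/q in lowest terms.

a_0 = 6: 6/1
a_1 = 1: 7/1
a_2 = 1: 13/2

13/2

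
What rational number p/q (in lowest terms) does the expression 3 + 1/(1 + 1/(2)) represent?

Start with 2.
1 + 1/(2/1) = 1 + 1/2 = 3/2
3 + 1/(3/2) = 3 + 2/3 = 11/3

11/3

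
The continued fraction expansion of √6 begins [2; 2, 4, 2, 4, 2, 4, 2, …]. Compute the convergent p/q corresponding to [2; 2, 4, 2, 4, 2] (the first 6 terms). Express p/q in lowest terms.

Collapse the nested fraction from the inside out:
Start with 2.
4 + 1/(2/1) = 4 + 1/2 = 9/2
2 + 1/(9/2) = 2 + 2/9 = 20/9
4 + 1/(20/9) = 4 + 9/20 = 89/20
2 + 1/(89/20) = 2 + 20/89 = 198/89
2 + 1/(198/89) = 2 + 89/198 = 485/198

485/198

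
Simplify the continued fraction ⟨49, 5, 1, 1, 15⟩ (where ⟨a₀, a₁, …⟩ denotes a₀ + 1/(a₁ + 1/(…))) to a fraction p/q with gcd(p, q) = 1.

Starting at the tail and folding back:
Start with 15.
1 + 1/(15/1) = 1 + 1/15 = 16/15
1 + 1/(16/15) = 1 + 15/16 = 31/16
5 + 1/(31/16) = 5 + 16/31 = 171/31
49 + 1/(171/31) = 49 + 31/171 = 8410/171

8410/171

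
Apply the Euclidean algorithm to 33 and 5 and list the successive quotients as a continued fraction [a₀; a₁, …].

Run the Euclidean algorithm, recording each quotient:
⌊33/5⌋ = 6, remainder 3
⌊5/3⌋ = 1, remainder 2
⌊3/2⌋ = 1, remainder 1
⌊2/1⌋ = 2, remainder 0

[6; 1, 1, 2]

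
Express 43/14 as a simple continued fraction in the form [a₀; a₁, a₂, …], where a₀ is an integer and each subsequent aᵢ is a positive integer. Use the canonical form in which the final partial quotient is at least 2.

[3; 14]

43 ÷ 14 → quotient 3, remainder 1
14 ÷ 1 → quotient 14, remainder 0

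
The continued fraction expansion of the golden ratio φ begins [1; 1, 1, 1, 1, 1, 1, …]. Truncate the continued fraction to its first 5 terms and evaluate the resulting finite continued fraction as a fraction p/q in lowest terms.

8/5

Build up convergents one term at a time:
a_0 = 1: 1/1
a_1 = 1: 2/1
a_2 = 1: 3/2
a_3 = 1: 5/3
a_4 = 1: 8/5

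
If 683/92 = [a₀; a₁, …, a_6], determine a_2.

⌊683/92⌋ = 7, remainder 39
⌊92/39⌋ = 2, remainder 14
⌊39/14⌋ = 2, remainder 11

2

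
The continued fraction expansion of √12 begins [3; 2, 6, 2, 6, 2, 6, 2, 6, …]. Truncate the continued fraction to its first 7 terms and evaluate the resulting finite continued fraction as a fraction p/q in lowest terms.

8733/2521

Use the convergent recurrence hₖ = aₖ·hₖ₋₁ + hₖ₋₂ (and likewise for the denominators kₖ):
a_0 = 3: 3/1
a_1 = 2: 7/2
a_2 = 6: 45/13
a_3 = 2: 97/28
a_4 = 6: 627/181
a_5 = 2: 1351/390
a_6 = 6: 8733/2521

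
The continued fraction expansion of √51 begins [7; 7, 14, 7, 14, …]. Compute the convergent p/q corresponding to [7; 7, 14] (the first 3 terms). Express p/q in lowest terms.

a_0 = 7: 7/1
a_1 = 7: 50/7
a_2 = 14: 707/99

707/99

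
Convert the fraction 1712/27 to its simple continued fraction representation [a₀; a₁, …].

1712 = 63·27 + 11, so a_0 = 63
27 = 2·11 + 5, so a_1 = 2
11 = 2·5 + 1, so a_2 = 2
5 = 5·1 + 0, so a_3 = 5

[63; 2, 2, 5]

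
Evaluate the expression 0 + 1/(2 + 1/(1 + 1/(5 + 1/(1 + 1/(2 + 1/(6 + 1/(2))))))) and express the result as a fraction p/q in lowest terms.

274/781

Start with 2.
6 + 1/(2/1) = 6 + 1/2 = 13/2
2 + 1/(13/2) = 2 + 2/13 = 28/13
1 + 1/(28/13) = 1 + 13/28 = 41/28
5 + 1/(41/28) = 5 + 28/41 = 233/41
1 + 1/(233/41) = 1 + 41/233 = 274/233
2 + 1/(274/233) = 2 + 233/274 = 781/274
0 + 1/(781/274) = 0 + 274/781 = 274/781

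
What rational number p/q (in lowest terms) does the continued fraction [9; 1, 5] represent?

59/6

Start with 5.
1 + 1/(5/1) = 1 + 1/5 = 6/5
9 + 1/(6/5) = 9 + 5/6 = 59/6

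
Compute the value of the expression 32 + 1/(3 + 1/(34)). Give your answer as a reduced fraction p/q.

a_0 = 32: 32/1
a_1 = 3: 97/3
a_2 = 34: 3330/103

3330/103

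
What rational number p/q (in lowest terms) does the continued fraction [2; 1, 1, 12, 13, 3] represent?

2535/1006

Starting at the tail and folding back:
Start with 3.
13 + 1/(3/1) = 13 + 1/3 = 40/3
12 + 1/(40/3) = 12 + 3/40 = 483/40
1 + 1/(483/40) = 1 + 40/483 = 523/483
1 + 1/(523/483) = 1 + 483/523 = 1006/523
2 + 1/(1006/523) = 2 + 523/1006 = 2535/1006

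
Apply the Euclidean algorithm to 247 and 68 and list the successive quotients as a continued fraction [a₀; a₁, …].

Apply division with remainder until the remainder is 0:
247 ÷ 68 → quotient 3, remainder 43
68 ÷ 43 → quotient 1, remainder 25
43 ÷ 25 → quotient 1, remainder 18
25 ÷ 18 → quotient 1, remainder 7
18 ÷ 7 → quotient 2, remainder 4
7 ÷ 4 → quotient 1, remainder 3
4 ÷ 3 → quotient 1, remainder 1
3 ÷ 1 → quotient 3, remainder 0

[3; 1, 1, 1, 2, 1, 1, 3]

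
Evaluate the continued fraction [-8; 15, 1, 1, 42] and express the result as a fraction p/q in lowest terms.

-10459/1318

Start with 42.
1 + 1/(42/1) = 1 + 1/42 = 43/42
1 + 1/(43/42) = 1 + 42/43 = 85/43
15 + 1/(85/43) = 15 + 43/85 = 1318/85
-8 + 1/(1318/85) = -8 + 85/1318 = -10459/1318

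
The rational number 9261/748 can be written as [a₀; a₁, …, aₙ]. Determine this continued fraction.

⌊9261/748⌋ = 12, remainder 285
⌊748/285⌋ = 2, remainder 178
⌊285/178⌋ = 1, remainder 107
⌊178/107⌋ = 1, remainder 71
⌊107/71⌋ = 1, remainder 36
⌊71/36⌋ = 1, remainder 35
⌊36/35⌋ = 1, remainder 1
⌊35/1⌋ = 35, remainder 0

[12; 2, 1, 1, 1, 1, 1, 35]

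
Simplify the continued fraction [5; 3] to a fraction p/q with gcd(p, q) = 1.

Start with 3.
5 + 1/(3/1) = 5 + 1/3 = 16/3

16/3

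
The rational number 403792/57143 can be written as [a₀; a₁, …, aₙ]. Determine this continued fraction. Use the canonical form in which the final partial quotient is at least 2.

[7; 15, 13, 1, 1, 1, 3, 25]

403792 ÷ 57143 → quotient 7, remainder 3791
57143 ÷ 3791 → quotient 15, remainder 278
3791 ÷ 278 → quotient 13, remainder 177
278 ÷ 177 → quotient 1, remainder 101
177 ÷ 101 → quotient 1, remainder 76
101 ÷ 76 → quotient 1, remainder 25
76 ÷ 25 → quotient 3, remainder 1
25 ÷ 1 → quotient 25, remainder 0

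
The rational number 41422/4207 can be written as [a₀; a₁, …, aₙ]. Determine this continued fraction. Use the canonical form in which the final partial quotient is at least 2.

[9; 1, 5, 2, 31, 1, 9]

Repeatedly divide and take the remainder:
41422 = 9·4207 + 3559, so a_0 = 9
4207 = 1·3559 + 648, so a_1 = 1
3559 = 5·648 + 319, so a_2 = 5
648 = 2·319 + 10, so a_3 = 2
319 = 31·10 + 9, so a_4 = 31
10 = 1·9 + 1, so a_5 = 1
9 = 9·1 + 0, so a_6 = 9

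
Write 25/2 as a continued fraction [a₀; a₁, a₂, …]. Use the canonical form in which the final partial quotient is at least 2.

Apply division with remainder until the remainder is 0:
25 ÷ 2 → quotient 12, remainder 1
2 ÷ 1 → quotient 2, remainder 0

[12; 2]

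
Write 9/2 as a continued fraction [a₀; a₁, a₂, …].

⌊9/2⌋ = 4, remainder 1
⌊2/1⌋ = 2, remainder 0

[4; 2]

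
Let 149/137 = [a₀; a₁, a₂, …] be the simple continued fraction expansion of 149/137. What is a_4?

2

⌊149/137⌋ = 1, remainder 12
⌊137/12⌋ = 11, remainder 5
⌊12/5⌋ = 2, remainder 2
⌊5/2⌋ = 2, remainder 1
⌊2/1⌋ = 2, remainder 0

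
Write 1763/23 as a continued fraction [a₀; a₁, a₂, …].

[76; 1, 1, 1, 7]

1763 = 76·23 + 15, so a_0 = 76
23 = 1·15 + 8, so a_1 = 1
15 = 1·8 + 7, so a_2 = 1
8 = 1·7 + 1, so a_3 = 1
7 = 7·1 + 0, so a_4 = 7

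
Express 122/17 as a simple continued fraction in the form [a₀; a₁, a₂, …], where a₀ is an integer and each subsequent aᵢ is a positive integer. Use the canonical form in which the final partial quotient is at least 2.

[7; 5, 1, 2]

Run the Euclidean algorithm, recording each quotient:
⌊122/17⌋ = 7, remainder 3
⌊17/3⌋ = 5, remainder 2
⌊3/2⌋ = 1, remainder 1
⌊2/1⌋ = 2, remainder 0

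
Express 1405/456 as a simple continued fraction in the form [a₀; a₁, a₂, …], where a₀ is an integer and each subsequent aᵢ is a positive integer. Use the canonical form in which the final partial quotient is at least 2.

[3; 12, 3, 12]

1405 = 3·456 + 37, so a_0 = 3
456 = 12·37 + 12, so a_1 = 12
37 = 3·12 + 1, so a_2 = 3
12 = 12·1 + 0, so a_3 = 12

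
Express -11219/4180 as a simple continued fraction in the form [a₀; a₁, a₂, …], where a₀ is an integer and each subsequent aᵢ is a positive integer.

⌊-11219/4180⌋ = -3, remainder 1321
⌊4180/1321⌋ = 3, remainder 217
⌊1321/217⌋ = 6, remainder 19
⌊217/19⌋ = 11, remainder 8
⌊19/8⌋ = 2, remainder 3
⌊8/3⌋ = 2, remainder 2
⌊3/2⌋ = 1, remainder 1
⌊2/1⌋ = 2, remainder 0

[-3; 3, 6, 11, 2, 2, 1, 2]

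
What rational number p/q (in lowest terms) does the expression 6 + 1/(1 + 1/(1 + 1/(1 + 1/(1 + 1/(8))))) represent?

Work from the innermost term outward:
Start with 8.
1 + 1/(8/1) = 1 + 1/8 = 9/8
1 + 1/(9/8) = 1 + 8/9 = 17/9
1 + 1/(17/9) = 1 + 9/17 = 26/17
1 + 1/(26/17) = 1 + 17/26 = 43/26
6 + 1/(43/26) = 6 + 26/43 = 284/43

284/43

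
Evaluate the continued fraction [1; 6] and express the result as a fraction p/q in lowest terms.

7/6

Build up convergents one term at a time:
a_0 = 1: 1/1
a_1 = 6: 7/6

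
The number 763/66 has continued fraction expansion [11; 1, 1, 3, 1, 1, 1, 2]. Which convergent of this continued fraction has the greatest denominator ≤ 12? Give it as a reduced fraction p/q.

List convergents until the denominator exceeds the bound:
a_0 = 11: 11/1  (≤ bound)
a_1 = 1: 12/1  (≤ bound)
a_2 = 1: 23/2  (≤ bound)
a_3 = 3: 81/7  (≤ bound)
a_4 = 1: 104/9  (≤ bound)
a_5 = 1: 185/16  (> 12, stop)

104/9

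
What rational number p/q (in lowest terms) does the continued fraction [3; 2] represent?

7/2

Work from the innermost term outward:
Start with 2.
3 + 1/(2/1) = 3 + 1/2 = 7/2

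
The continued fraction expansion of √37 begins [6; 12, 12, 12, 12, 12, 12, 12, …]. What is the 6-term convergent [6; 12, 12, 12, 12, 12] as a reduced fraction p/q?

Start with 12.
12 + 1/(12/1) = 12 + 1/12 = 145/12
12 + 1/(145/12) = 12 + 12/145 = 1752/145
12 + 1/(1752/145) = 12 + 145/1752 = 21169/1752
12 + 1/(21169/1752) = 12 + 1752/21169 = 255780/21169
6 + 1/(255780/21169) = 6 + 21169/255780 = 1555849/255780

1555849/255780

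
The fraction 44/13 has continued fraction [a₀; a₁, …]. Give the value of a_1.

44 = 3·13 + 5, so a_0 = 3
13 = 2·5 + 3, so a_1 = 2

2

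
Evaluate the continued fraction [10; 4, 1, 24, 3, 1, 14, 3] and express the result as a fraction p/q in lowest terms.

a_0 = 10: 10/1
a_1 = 4: 41/4
a_2 = 1: 51/5
a_3 = 24: 1265/124
a_4 = 3: 3846/377
a_5 = 1: 5111/501
a_6 = 14: 75400/7391
a_7 = 3: 231311/22674

231311/22674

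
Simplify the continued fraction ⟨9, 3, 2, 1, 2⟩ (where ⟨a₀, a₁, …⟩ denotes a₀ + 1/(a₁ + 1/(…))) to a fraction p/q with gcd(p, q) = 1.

251/27

a_0 = 9: 9/1
a_1 = 3: 28/3
a_2 = 2: 65/7
a_3 = 1: 93/10
a_4 = 2: 251/27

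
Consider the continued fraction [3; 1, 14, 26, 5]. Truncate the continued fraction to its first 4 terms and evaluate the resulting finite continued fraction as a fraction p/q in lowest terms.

1538/391

Start with 26.
14 + 1/(26/1) = 14 + 1/26 = 365/26
1 + 1/(365/26) = 1 + 26/365 = 391/365
3 + 1/(391/365) = 3 + 365/391 = 1538/391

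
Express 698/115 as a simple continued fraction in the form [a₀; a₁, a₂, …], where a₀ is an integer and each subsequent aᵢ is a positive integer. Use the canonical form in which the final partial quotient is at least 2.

[6; 14, 2, 1, 2]

Repeatedly divide and take the remainder:
⌊698/115⌋ = 6, remainder 8
⌊115/8⌋ = 14, remainder 3
⌊8/3⌋ = 2, remainder 2
⌊3/2⌋ = 1, remainder 1
⌊2/1⌋ = 2, remainder 0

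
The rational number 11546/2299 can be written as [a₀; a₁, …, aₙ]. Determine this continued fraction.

Run the Euclidean algorithm, recording each quotient:
11546 = 5·2299 + 51, so a_0 = 5
2299 = 45·51 + 4, so a_1 = 45
51 = 12·4 + 3, so a_2 = 12
4 = 1·3 + 1, so a_3 = 1
3 = 3·1 + 0, so a_4 = 3

[5; 45, 12, 1, 3]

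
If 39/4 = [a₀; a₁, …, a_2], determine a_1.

Run the Euclidean algorithm, recording each quotient:
39 ÷ 4 → quotient 9, remainder 3
4 ÷ 3 → quotient 1, remainder 1

1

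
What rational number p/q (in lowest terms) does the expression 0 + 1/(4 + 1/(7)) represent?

Start with 7.
4 + 1/(7/1) = 4 + 1/7 = 29/7
0 + 1/(29/7) = 0 + 7/29 = 7/29

7/29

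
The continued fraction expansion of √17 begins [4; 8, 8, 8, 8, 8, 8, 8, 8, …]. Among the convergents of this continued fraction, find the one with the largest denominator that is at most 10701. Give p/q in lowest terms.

a_0 = 4: 4/1  (≤ bound)
a_1 = 8: 33/8  (≤ bound)
a_2 = 8: 268/65  (≤ bound)
a_3 = 8: 2177/528  (≤ bound)
a_4 = 8: 17684/4289  (≤ bound)
a_5 = 8: 143649/34840  (> 10701, stop)

17684/4289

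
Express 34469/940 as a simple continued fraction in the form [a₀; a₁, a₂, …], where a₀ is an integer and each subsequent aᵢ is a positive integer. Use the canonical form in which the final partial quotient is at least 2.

Apply division with remainder until the remainder is 0:
34469 ÷ 940 → quotient 36, remainder 629
940 ÷ 629 → quotient 1, remainder 311
629 ÷ 311 → quotient 2, remainder 7
311 ÷ 7 → quotient 44, remainder 3
7 ÷ 3 → quotient 2, remainder 1
3 ÷ 1 → quotient 3, remainder 0

[36; 1, 2, 44, 2, 3]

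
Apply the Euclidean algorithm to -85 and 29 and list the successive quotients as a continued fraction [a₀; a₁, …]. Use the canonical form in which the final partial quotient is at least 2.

⌊-85/29⌋ = -3, remainder 2
⌊29/2⌋ = 14, remainder 1
⌊2/1⌋ = 2, remainder 0

[-3; 14, 2]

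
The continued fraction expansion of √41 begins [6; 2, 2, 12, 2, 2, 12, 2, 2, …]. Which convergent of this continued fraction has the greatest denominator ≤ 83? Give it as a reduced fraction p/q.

397/62

List convergents until the denominator exceeds the bound:
a_0 = 6: 6/1  (≤ bound)
a_1 = 2: 13/2  (≤ bound)
a_2 = 2: 32/5  (≤ bound)
a_3 = 12: 397/62  (≤ bound)
a_4 = 2: 826/129  (> 83, stop)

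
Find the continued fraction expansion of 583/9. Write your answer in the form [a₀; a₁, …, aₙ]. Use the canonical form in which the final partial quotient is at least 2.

[64; 1, 3, 2]

583 = 64·9 + 7, so a_0 = 64
9 = 1·7 + 2, so a_1 = 1
7 = 3·2 + 1, so a_2 = 3
2 = 2·1 + 0, so a_3 = 2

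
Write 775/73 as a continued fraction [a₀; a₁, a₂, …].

Apply division with remainder until the remainder is 0:
⌊775/73⌋ = 10, remainder 45
⌊73/45⌋ = 1, remainder 28
⌊45/28⌋ = 1, remainder 17
⌊28/17⌋ = 1, remainder 11
⌊17/11⌋ = 1, remainder 6
⌊11/6⌋ = 1, remainder 5
⌊6/5⌋ = 1, remainder 1
⌊5/1⌋ = 5, remainder 0

[10; 1, 1, 1, 1, 1, 1, 5]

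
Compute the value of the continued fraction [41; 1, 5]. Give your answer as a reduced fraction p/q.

251/6

Start with 5.
1 + 1/(5/1) = 1 + 1/5 = 6/5
41 + 1/(6/5) = 41 + 5/6 = 251/6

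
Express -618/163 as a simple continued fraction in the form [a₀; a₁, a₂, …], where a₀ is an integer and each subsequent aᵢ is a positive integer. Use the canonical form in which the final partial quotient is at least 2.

[-4; 4, 1, 3, 1, 6]

-618 ÷ 163 → quotient -4, remainder 34
163 ÷ 34 → quotient 4, remainder 27
34 ÷ 27 → quotient 1, remainder 7
27 ÷ 7 → quotient 3, remainder 6
7 ÷ 6 → quotient 1, remainder 1
6 ÷ 1 → quotient 6, remainder 0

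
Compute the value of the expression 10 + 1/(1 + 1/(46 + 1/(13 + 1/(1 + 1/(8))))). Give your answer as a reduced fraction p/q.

64599/5884

Start with 8.
1 + 1/(8/1) = 1 + 1/8 = 9/8
13 + 1/(9/8) = 13 + 8/9 = 125/9
46 + 1/(125/9) = 46 + 9/125 = 5759/125
1 + 1/(5759/125) = 1 + 125/5759 = 5884/5759
10 + 1/(5884/5759) = 10 + 5759/5884 = 64599/5884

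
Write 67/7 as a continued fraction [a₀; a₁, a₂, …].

⌊67/7⌋ = 9, remainder 4
⌊7/4⌋ = 1, remainder 3
⌊4/3⌋ = 1, remainder 1
⌊3/1⌋ = 3, remainder 0

[9; 1, 1, 3]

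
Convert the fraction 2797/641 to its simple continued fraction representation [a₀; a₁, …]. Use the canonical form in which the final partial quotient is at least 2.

⌊2797/641⌋ = 4, remainder 233
⌊641/233⌋ = 2, remainder 175
⌊233/175⌋ = 1, remainder 58
⌊175/58⌋ = 3, remainder 1
⌊58/1⌋ = 58, remainder 0

[4; 2, 1, 3, 58]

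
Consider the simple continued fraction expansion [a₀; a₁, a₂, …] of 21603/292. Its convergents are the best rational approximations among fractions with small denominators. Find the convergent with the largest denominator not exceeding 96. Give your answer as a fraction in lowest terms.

4291/58

a_0 = 73: 73/1  (≤ bound)
a_1 = 1: 74/1  (≤ bound)
a_2 = 57: 4291/58  (≤ bound)
a_3 = 2: 8656/117  (> 96, stop)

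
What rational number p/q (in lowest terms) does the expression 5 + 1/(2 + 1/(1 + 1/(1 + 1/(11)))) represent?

Work from the innermost term outward:
Start with 11.
1 + 1/(11/1) = 1 + 1/11 = 12/11
1 + 1/(12/11) = 1 + 11/12 = 23/12
2 + 1/(23/12) = 2 + 12/23 = 58/23
5 + 1/(58/23) = 5 + 23/58 = 313/58

313/58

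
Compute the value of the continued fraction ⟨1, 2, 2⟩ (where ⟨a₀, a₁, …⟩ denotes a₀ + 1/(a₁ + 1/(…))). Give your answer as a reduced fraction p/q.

a_0 = 1: 1/1
a_1 = 2: 3/2
a_2 = 2: 7/5

7/5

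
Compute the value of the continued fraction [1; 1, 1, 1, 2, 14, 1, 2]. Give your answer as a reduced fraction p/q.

587/361

Starting at the tail and folding back:
Start with 2.
1 + 1/(2/1) = 1 + 1/2 = 3/2
14 + 1/(3/2) = 14 + 2/3 = 44/3
2 + 1/(44/3) = 2 + 3/44 = 91/44
1 + 1/(91/44) = 1 + 44/91 = 135/91
1 + 1/(135/91) = 1 + 91/135 = 226/135
1 + 1/(226/135) = 1 + 135/226 = 361/226
1 + 1/(361/226) = 1 + 226/361 = 587/361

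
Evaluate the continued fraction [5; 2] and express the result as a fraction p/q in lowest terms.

11/2

Collapse the nested fraction from the inside out:
Start with 2.
5 + 1/(2/1) = 5 + 1/2 = 11/2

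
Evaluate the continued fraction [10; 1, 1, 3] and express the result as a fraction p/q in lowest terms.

Build up convergents one term at a time:
a_0 = 10: 10/1
a_1 = 1: 11/1
a_2 = 1: 21/2
a_3 = 3: 74/7

74/7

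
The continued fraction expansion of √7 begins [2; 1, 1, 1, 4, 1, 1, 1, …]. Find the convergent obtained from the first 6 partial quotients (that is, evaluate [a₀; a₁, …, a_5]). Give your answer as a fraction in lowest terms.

45/17

Start with 1.
4 + 1/(1/1) = 4 + 1/1 = 5/1
1 + 1/(5/1) = 1 + 1/5 = 6/5
1 + 1/(6/5) = 1 + 5/6 = 11/6
1 + 1/(11/6) = 1 + 6/11 = 17/11
2 + 1/(17/11) = 2 + 11/17 = 45/17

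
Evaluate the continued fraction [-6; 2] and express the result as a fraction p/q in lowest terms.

-11/2

Start with 2.
-6 + 1/(2/1) = -6 + 1/2 = -11/2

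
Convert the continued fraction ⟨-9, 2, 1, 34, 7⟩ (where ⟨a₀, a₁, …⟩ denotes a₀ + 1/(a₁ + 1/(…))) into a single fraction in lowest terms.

Work from the innermost term outward:
Start with 7.
34 + 1/(7/1) = 34 + 1/7 = 239/7
1 + 1/(239/7) = 1 + 7/239 = 246/239
2 + 1/(246/239) = 2 + 239/246 = 731/246
-9 + 1/(731/246) = -9 + 246/731 = -6333/731

-6333/731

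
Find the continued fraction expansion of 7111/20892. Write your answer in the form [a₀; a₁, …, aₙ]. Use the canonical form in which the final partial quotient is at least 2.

Repeatedly divide and take the remainder:
7111 = 0·20892 + 7111, so a_0 = 0
20892 = 2·7111 + 6670, so a_1 = 2
7111 = 1·6670 + 441, so a_2 = 1
6670 = 15·441 + 55, so a_3 = 15
441 = 8·55 + 1, so a_4 = 8
55 = 55·1 + 0, so a_5 = 55

[0; 2, 1, 15, 8, 55]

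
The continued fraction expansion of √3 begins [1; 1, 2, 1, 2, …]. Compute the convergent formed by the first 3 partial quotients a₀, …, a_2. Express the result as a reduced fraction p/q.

Starting at the tail and folding back:
Start with 2.
1 + 1/(2/1) = 1 + 1/2 = 3/2
1 + 1/(3/2) = 1 + 2/3 = 5/3

5/3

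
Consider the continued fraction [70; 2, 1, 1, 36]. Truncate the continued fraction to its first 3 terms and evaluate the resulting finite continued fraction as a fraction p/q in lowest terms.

Compute successive convergents:
a_0 = 70: 70/1
a_1 = 2: 141/2
a_2 = 1: 211/3

211/3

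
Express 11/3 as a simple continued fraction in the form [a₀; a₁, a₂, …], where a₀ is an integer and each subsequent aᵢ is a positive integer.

Repeatedly divide and take the remainder:
11 ÷ 3 → quotient 3, remainder 2
3 ÷ 2 → quotient 1, remainder 1
2 ÷ 1 → quotient 2, remainder 0

[3; 1, 2]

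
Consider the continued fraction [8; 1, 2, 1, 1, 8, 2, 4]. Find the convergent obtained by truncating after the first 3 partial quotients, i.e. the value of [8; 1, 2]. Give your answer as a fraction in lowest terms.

26/3

Build up convergents one term at a time:
a_0 = 8: 8/1
a_1 = 1: 9/1
a_2 = 2: 26/3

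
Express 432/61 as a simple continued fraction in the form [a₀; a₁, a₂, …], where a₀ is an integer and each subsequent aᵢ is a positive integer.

432 ÷ 61 → quotient 7, remainder 5
61 ÷ 5 → quotient 12, remainder 1
5 ÷ 1 → quotient 5, remainder 0

[7; 12, 5]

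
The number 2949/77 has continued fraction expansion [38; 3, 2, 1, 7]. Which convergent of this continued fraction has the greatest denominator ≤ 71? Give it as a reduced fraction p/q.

List convergents until the denominator exceeds the bound:
a_0 = 38: 38/1  (≤ bound)
a_1 = 3: 115/3  (≤ bound)
a_2 = 2: 268/7  (≤ bound)
a_3 = 1: 383/10  (≤ bound)
a_4 = 7: 2949/77  (> 71, stop)

383/10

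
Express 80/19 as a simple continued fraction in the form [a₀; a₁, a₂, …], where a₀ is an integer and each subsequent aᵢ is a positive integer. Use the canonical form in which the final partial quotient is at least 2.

[4; 4, 1, 3]

80 ÷ 19 → quotient 4, remainder 4
19 ÷ 4 → quotient 4, remainder 3
4 ÷ 3 → quotient 1, remainder 1
3 ÷ 1 → quotient 3, remainder 0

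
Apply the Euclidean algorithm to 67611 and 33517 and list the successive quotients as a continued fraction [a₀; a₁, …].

Apply division with remainder until the remainder is 0:
67611 ÷ 33517 → quotient 2, remainder 577
33517 ÷ 577 → quotient 58, remainder 51
577 ÷ 51 → quotient 11, remainder 16
51 ÷ 16 → quotient 3, remainder 3
16 ÷ 3 → quotient 5, remainder 1
3 ÷ 1 → quotient 3, remainder 0

[2; 58, 11, 3, 5, 3]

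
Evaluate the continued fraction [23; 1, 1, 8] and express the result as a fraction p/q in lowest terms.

400/17

a_0 = 23: 23/1
a_1 = 1: 24/1
a_2 = 1: 47/2
a_3 = 8: 400/17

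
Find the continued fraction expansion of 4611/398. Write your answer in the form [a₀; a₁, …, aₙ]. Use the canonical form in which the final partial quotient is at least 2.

Run the Euclidean algorithm, recording each quotient:
4611 ÷ 398 → quotient 11, remainder 233
398 ÷ 233 → quotient 1, remainder 165
233 ÷ 165 → quotient 1, remainder 68
165 ÷ 68 → quotient 2, remainder 29
68 ÷ 29 → quotient 2, remainder 10
29 ÷ 10 → quotient 2, remainder 9
10 ÷ 9 → quotient 1, remainder 1
9 ÷ 1 → quotient 9, remainder 0

[11; 1, 1, 2, 2, 2, 1, 9]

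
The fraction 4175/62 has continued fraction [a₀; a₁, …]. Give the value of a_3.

Run the Euclidean algorithm, recording each quotient:
⌊4175/62⌋ = 67, remainder 21
⌊62/21⌋ = 2, remainder 20
⌊21/20⌋ = 1, remainder 1
⌊20/1⌋ = 20, remainder 0

20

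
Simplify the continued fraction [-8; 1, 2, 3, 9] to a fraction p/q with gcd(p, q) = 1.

-679/93

Start with 9.
3 + 1/(9/1) = 3 + 1/9 = 28/9
2 + 1/(28/9) = 2 + 9/28 = 65/28
1 + 1/(65/28) = 1 + 28/65 = 93/65
-8 + 1/(93/65) = -8 + 65/93 = -679/93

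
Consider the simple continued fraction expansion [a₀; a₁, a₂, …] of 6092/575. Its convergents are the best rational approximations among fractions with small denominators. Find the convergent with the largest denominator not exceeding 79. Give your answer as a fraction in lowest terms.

a_0 = 10: 10/1  (≤ bound)
a_1 = 1: 11/1  (≤ bound)
a_2 = 1: 21/2  (≤ bound)
a_3 = 2: 53/5  (≤ bound)
a_4 = 7: 392/37  (≤ bound)
a_5 = 3: 1229/116  (> 79, stop)

392/37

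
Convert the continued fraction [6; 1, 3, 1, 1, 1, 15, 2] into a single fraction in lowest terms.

a_0 = 6: 6/1
a_1 = 1: 7/1
a_2 = 3: 27/4
a_3 = 1: 34/5
a_4 = 1: 61/9
a_5 = 1: 95/14
a_6 = 15: 1486/219
a_7 = 2: 3067/452

3067/452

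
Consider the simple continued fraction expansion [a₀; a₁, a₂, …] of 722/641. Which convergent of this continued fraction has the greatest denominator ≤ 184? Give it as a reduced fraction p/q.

205/182

a_0 = 1: 1/1  (≤ bound)
a_1 = 7: 8/7  (≤ bound)
a_2 = 1: 9/8  (≤ bound)
a_3 = 10: 98/87  (≤ bound)
a_4 = 1: 107/95  (≤ bound)
a_5 = 1: 205/182  (≤ bound)
a_6 = 3: 722/641  (> 184, stop)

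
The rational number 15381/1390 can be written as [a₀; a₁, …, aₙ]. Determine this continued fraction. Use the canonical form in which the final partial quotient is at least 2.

[11; 15, 3, 1, 1, 1, 3, 2]

Run the Euclidean algorithm, recording each quotient:
15381 ÷ 1390 → quotient 11, remainder 91
1390 ÷ 91 → quotient 15, remainder 25
91 ÷ 25 → quotient 3, remainder 16
25 ÷ 16 → quotient 1, remainder 9
16 ÷ 9 → quotient 1, remainder 7
9 ÷ 7 → quotient 1, remainder 2
7 ÷ 2 → quotient 3, remainder 1
2 ÷ 1 → quotient 2, remainder 0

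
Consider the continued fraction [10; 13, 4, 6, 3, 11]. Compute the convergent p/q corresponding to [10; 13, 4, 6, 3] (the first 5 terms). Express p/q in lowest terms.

10539/1046

Start with 3.
6 + 1/(3/1) = 6 + 1/3 = 19/3
4 + 1/(19/3) = 4 + 3/19 = 79/19
13 + 1/(79/19) = 13 + 19/79 = 1046/79
10 + 1/(1046/79) = 10 + 79/1046 = 10539/1046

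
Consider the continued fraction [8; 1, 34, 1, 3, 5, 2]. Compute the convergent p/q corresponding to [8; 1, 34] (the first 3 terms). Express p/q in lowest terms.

a_0 = 8: 8/1
a_1 = 1: 9/1
a_2 = 34: 314/35

314/35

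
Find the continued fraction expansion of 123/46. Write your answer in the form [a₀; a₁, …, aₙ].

[2; 1, 2, 15]

Repeatedly divide and take the remainder:
123 ÷ 46 → quotient 2, remainder 31
46 ÷ 31 → quotient 1, remainder 15
31 ÷ 15 → quotient 2, remainder 1
15 ÷ 1 → quotient 15, remainder 0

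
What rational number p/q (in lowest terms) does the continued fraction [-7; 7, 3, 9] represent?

Start with 9.
3 + 1/(9/1) = 3 + 1/9 = 28/9
7 + 1/(28/9) = 7 + 9/28 = 205/28
-7 + 1/(205/28) = -7 + 28/205 = -1407/205

-1407/205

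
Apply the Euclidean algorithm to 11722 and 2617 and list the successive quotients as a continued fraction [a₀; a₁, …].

Run the Euclidean algorithm, recording each quotient:
⌊11722/2617⌋ = 4, remainder 1254
⌊2617/1254⌋ = 2, remainder 109
⌊1254/109⌋ = 11, remainder 55
⌊109/55⌋ = 1, remainder 54
⌊55/54⌋ = 1, remainder 1
⌊54/1⌋ = 54, remainder 0

[4; 2, 11, 1, 1, 54]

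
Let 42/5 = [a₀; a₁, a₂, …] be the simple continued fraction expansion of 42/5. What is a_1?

42 = 8·5 + 2, so a_0 = 8
5 = 2·2 + 1, so a_1 = 2

2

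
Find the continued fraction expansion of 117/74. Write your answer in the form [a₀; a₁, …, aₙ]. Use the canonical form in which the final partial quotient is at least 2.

⌊117/74⌋ = 1, remainder 43
⌊74/43⌋ = 1, remainder 31
⌊43/31⌋ = 1, remainder 12
⌊31/12⌋ = 2, remainder 7
⌊12/7⌋ = 1, remainder 5
⌊7/5⌋ = 1, remainder 2
⌊5/2⌋ = 2, remainder 1
⌊2/1⌋ = 2, remainder 0

[1; 1, 1, 2, 1, 1, 2, 2]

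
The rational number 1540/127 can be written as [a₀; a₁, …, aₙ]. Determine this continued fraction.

[12; 7, 1, 15]

1540 ÷ 127 → quotient 12, remainder 16
127 ÷ 16 → quotient 7, remainder 15
16 ÷ 15 → quotient 1, remainder 1
15 ÷ 1 → quotient 15, remainder 0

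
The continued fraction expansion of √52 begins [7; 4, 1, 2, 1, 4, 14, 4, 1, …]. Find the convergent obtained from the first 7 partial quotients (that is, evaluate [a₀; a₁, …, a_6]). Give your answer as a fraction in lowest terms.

9223/1279

Start with 14.
4 + 1/(14/1) = 4 + 1/14 = 57/14
1 + 1/(57/14) = 1 + 14/57 = 71/57
2 + 1/(71/57) = 2 + 57/71 = 199/71
1 + 1/(199/71) = 1 + 71/199 = 270/199
4 + 1/(270/199) = 4 + 199/270 = 1279/270
7 + 1/(1279/270) = 7 + 270/1279 = 9223/1279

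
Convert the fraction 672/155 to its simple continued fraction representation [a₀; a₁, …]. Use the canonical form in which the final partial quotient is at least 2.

[4; 2, 1, 51]

672 ÷ 155 → quotient 4, remainder 52
155 ÷ 52 → quotient 2, remainder 51
52 ÷ 51 → quotient 1, remainder 1
51 ÷ 1 → quotient 51, remainder 0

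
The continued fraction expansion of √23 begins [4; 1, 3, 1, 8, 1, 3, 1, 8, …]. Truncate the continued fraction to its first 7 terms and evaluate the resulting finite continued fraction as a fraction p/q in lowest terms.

a_0 = 4: 4/1
a_1 = 1: 5/1
a_2 = 3: 19/4
a_3 = 1: 24/5
a_4 = 8: 211/44
a_5 = 1: 235/49
a_6 = 3: 916/191

916/191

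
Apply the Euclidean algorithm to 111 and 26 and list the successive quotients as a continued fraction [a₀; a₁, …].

[4; 3, 1, 2, 2]

111 ÷ 26 → quotient 4, remainder 7
26 ÷ 7 → quotient 3, remainder 5
7 ÷ 5 → quotient 1, remainder 2
5 ÷ 2 → quotient 2, remainder 1
2 ÷ 1 → quotient 2, remainder 0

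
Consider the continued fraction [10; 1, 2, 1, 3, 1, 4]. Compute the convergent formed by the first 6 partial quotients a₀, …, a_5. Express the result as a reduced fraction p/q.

204/19

a_0 = 10: 10/1
a_1 = 1: 11/1
a_2 = 2: 32/3
a_3 = 1: 43/4
a_4 = 3: 161/15
a_5 = 1: 204/19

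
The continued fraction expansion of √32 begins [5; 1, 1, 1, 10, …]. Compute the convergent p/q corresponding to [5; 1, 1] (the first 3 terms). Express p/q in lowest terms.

11/2

Build up convergents one term at a time:
a_0 = 5: 5/1
a_1 = 1: 6/1
a_2 = 1: 11/2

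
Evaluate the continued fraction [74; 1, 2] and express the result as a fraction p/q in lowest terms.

Use the convergent recurrence hₖ = aₖ·hₖ₋₁ + hₖ₋₂ (and likewise for the denominators kₖ):
a_0 = 74: 74/1
a_1 = 1: 75/1
a_2 = 2: 224/3

224/3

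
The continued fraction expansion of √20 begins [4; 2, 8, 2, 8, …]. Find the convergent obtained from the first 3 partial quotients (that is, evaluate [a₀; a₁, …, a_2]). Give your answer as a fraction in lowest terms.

a_0 = 4: 4/1
a_1 = 2: 9/2
a_2 = 8: 76/17

76/17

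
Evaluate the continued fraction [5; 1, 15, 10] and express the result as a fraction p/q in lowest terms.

956/161

a_0 = 5: 5/1
a_1 = 1: 6/1
a_2 = 15: 95/16
a_3 = 10: 956/161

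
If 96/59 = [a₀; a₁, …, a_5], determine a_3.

96 ÷ 59 → quotient 1, remainder 37
59 ÷ 37 → quotient 1, remainder 22
37 ÷ 22 → quotient 1, remainder 15
22 ÷ 15 → quotient 1, remainder 7

1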